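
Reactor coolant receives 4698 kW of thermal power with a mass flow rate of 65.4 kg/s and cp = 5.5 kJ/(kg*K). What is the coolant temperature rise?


dT = Q / (m_dot * cp)
dT = 4698 / (65.4 * 5.5)
dT = 13.061 C

13.061


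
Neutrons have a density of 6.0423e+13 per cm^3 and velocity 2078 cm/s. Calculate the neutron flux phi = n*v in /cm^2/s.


phi = n * v
phi = 6.0423e+13 * 2078
phi = 1.2556e+17 /cm^2/s

1.2556e+17


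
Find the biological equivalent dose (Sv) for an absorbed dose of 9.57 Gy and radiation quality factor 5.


H = D * Q
H = 9.57 * 5
H = 47.850 Sv

47.850


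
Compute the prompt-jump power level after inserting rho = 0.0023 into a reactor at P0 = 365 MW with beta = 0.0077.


P1/P0 = beta / (beta - rho)
P1/P0 = 0.0077 / (0.0077 - 0.0023) = 1.425926
P1 = 365 * 1.425926 = 520.46 MW

520.46


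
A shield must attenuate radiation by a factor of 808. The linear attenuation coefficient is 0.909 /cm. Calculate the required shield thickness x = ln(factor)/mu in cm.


x = ln(factor) / mu
x = ln(808) / 0.909
x = 7.3648 cm

7.3648


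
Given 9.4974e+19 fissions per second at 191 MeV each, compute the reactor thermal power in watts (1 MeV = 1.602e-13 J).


P = fission_rate * E_MeV * 1.602e-13
P = 9.4974e+19 * 191 * 1.602e-13
P = 2.9060e+09 W

2.9060e+09


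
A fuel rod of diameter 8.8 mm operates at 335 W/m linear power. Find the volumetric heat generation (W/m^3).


r = D / 2 / 1000 = 8.8 / 2 / 1000 = 0.0044 m
q''' = q' / (pi * r^2)
q''' = 335 / (pi * 0.0044^2)
q''' = 5.5079e+06 W/m^3

5.5079e+06


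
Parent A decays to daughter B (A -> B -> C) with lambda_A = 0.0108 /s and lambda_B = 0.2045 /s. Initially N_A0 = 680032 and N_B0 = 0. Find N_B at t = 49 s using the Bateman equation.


N_B(t) = lambda_A * N_A0 / (lambda_B - lambda_A) * [exp(-lambda_A*t) - exp(-lambda_B*t)]
exp(-0.0108*49) = 0.5890760; exp(-0.2045*49) = 4.447871e-05
N_B = 0.0108 * 680032 / (0.2045 - 0.0108) * (0.5890760 - 4.447871e-05)
N_B = 22334

22334


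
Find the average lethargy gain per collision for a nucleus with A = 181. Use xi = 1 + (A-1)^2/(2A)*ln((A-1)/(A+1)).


xi = 1 + (A-1)^2/(2A) * ln((A-1)/(A+1))
xi = 1 + (181-1)^2/(2*181) * ln((181-1)/(181 +1))
xi = 0.011009

0.011009


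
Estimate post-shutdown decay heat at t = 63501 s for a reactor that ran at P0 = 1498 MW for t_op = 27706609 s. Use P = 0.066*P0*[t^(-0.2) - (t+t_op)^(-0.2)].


P/P0 = 0.066 * [t^(-0.2) - (t + t_op)^(-0.2)]
P/P0 = 0.066 * [63501^(-0.2) - (63501 + 27706609)^(-0.2)]
P/P0 = 0.066 * [0.1095075 - 0.03245521] = 0.005085451
P = 1498 * 0.005085451 = 7.6180 MW

7.6180


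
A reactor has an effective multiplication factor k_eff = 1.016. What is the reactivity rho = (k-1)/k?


rho = (k_eff - 1) / k_eff
rho = (1.016 - 1) / 1.016
rho = 0.015748

0.015748


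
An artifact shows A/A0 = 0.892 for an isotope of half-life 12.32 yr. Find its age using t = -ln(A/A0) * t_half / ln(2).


lambda = ln(2) / t_half = ln(2) / 12.32 = 0.05626195 /yr
t = -ln(A/A0) / lambda
t = -ln(0.892) / 0.05626195
t = 2.0314 yr

2.0314


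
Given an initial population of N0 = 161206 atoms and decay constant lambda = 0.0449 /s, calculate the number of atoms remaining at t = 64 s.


N = N0 * exp(-lambda * t)
N = 161206 * exp(-0.0449 * 64)
N = 9107.4

9107.4


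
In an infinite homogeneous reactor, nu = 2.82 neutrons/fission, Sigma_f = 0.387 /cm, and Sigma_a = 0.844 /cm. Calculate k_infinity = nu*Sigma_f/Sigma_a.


k_inf = nu * Sigma_f / Sigma_a
k_inf = 2.82 * 0.387 / 0.844
k_inf = 1.2931

1.2931


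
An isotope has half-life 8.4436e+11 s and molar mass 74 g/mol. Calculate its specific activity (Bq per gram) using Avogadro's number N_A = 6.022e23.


lambda = ln(2) / t_half = ln(2) / 8.4436e+11 = 8.209143e-13 /s
SA = lambda * N_A / M
SA = 8.209143e-13 * 6.022e23 / 74
SA = 6.6805e+09 Bq/g

6.6805e+09


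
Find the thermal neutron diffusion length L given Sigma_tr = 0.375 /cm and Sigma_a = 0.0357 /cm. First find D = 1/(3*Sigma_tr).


D = 1 / (3 * Sigma_tr) = 1 / (3 * 0.375) = 0.8888889 cm
L = sqrt(D / Sigma_a)
L = sqrt(0.8888889 / 0.0357)
L = 4.9899 cm

4.9899


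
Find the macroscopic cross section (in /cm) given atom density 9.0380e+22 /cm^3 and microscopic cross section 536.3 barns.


Sigma = N * sigma_barns * 1e-24
Sigma = 9.0380e+22 * 536.3 * 1e-24
Sigma = 48.471 /cm

48.471


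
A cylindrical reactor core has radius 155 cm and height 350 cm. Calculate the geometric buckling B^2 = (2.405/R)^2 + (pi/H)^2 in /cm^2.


B^2 = (2.405/R)^2 + (pi/H)^2
B^2 = (2.405/155)^2 + (pi/350)^2
B^2 = 3.2132e-04 /cm^2

3.2132e-04


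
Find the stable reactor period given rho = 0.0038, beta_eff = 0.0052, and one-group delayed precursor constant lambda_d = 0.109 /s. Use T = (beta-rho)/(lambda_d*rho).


T = (beta - rho) / (lambda_d * rho)
T = (0.0052 - 0.0038) / (0.109 * 0.0038)
T = 3.3800 s

3.3800


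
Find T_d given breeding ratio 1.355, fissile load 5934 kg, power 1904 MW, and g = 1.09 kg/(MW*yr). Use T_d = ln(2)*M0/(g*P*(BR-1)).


Breeding gain G = BR - 1 = 1.355 - 1 = 0.355
Fissile production rate = g * P * G = 1.09 * 1904 * 0.355 = 736.7528 kg/yr
T_d = ln(2) * M0 / (g * P * G)
T_d = ln(2) * 5934 / 736.7528 = 5.5828 yr

5.5828


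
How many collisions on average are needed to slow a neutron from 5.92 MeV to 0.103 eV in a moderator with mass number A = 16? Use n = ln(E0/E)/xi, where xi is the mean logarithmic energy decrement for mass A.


xi = 1 + (A-1)^2/(2A)*ln((A-1)/(A+1)) = 0.1199467 (for A = 16)
n = ln(E0/E) / xi
n = ln(5.92e6 / 0.103) / 0.1199467
n = ln(5.747573e+07) / 0.1199467 = 148.96

148.96


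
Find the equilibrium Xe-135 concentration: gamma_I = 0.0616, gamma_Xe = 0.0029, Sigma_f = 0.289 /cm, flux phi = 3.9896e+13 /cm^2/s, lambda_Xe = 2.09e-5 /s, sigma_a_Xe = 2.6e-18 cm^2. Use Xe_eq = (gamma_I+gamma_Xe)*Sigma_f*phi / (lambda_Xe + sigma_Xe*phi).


Xe_eq = (gamma_I + gamma_Xe) * Sigma_f * phi / (lambda_Xe + sigma_Xe * phi)
Numerator = (0.0616 + 0.0029) * 0.289 * 3.9896e+13 = 7.436814e+11
Denominator = 2.09e-5 + 2.6e-18 * 3.9896e+13 = 1.246296e-04
Xe_eq = 7.436814e+11 / 1.246296e-04 = 5.9671e+15 /cm^3

5.9671e+15


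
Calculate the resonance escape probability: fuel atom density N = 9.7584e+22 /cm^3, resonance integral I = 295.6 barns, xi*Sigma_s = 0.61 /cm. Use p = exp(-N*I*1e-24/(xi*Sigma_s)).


p = exp(-N * I * 1e-24 / (xi*Sigma_s))
p = exp(-9.7584e+22 * 295.6 * 1e-24 / 0.61)
p = 2.9039e-21

2.9039e-21


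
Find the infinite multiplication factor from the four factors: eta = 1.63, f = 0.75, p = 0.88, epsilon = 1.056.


k_inf = eta * f * p * epsilon
k_inf = 1.63 * 0.75 * 0.88 * 1.056
k_inf = 1.1360

1.1360


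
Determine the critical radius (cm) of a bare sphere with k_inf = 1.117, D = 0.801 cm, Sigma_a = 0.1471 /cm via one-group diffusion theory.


L^2 = D / Sigma_a = 0.801 / 0.1471 = 5.445275 cm^2
B_m^2 = (k_inf - 1) / L^2 = (1.117 - 1) / 5.445275 = 0.02148652 /cm^2
For a bare sphere: B_g = pi/R, so R_c = pi / sqrt(B_m^2)
R_c = pi / sqrt(0.02148652) = 21.432 cm

21.432


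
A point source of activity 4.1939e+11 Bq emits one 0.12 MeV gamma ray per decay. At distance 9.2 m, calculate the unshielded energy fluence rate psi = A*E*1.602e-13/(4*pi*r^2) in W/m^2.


psi = A * E * 1.602e-13 / (4*pi*r^2)
psi = 4.1939e+11 * 0.12 * 1.602e-13 / (4*pi*9.2^2)
psi = 7.5801e-06 W/m^2

7.5801e-06


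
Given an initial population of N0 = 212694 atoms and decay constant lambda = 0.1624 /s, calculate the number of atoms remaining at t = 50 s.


N = N0 * exp(-lambda * t)
N = 212694 * exp(-0.1624 * 50)
N = 63.283

63.283


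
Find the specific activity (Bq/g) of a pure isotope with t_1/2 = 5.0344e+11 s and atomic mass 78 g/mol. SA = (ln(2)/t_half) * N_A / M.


lambda = ln(2) / t_half = ln(2) / 5.0344e+11 = 1.376822e-12 /s
SA = lambda * N_A / M
SA = 1.376822e-12 * 6.022e23 / 78
SA = 1.0630e+10 Bq/g

1.0630e+10


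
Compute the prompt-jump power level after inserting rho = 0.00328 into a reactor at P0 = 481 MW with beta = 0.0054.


P1/P0 = beta / (beta - rho)
P1/P0 = 0.0054 / (0.0054 - 0.00328) = 2.547170
P1 = 481 * 2.547170 = 1225.2 MW

1225.2


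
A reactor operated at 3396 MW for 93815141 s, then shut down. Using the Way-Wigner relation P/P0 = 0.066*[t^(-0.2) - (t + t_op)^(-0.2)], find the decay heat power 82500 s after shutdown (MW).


P/P0 = 0.066 * [t^(-0.2) - (t + t_op)^(-0.2)]
P/P0 = 0.066 * [82500^(-0.2) - (82500 + 93815141)^(-0.2)]
P/P0 = 0.066 * [0.1039224 - 0.02543719] = 0.005180024
P = 3396 * 0.005180024 = 17.591 MW

17.591


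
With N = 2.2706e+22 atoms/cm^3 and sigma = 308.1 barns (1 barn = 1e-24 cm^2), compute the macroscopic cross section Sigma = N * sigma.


Sigma = N * sigma_barns * 1e-24
Sigma = 2.2706e+22 * 308.1 * 1e-24
Sigma = 6.9957 /cm

6.9957


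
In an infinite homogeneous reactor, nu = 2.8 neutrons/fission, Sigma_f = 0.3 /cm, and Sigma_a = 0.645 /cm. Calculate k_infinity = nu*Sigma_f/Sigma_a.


k_inf = nu * Sigma_f / Sigma_a
k_inf = 2.8 * 0.3 / 0.645
k_inf = 1.3023

1.3023


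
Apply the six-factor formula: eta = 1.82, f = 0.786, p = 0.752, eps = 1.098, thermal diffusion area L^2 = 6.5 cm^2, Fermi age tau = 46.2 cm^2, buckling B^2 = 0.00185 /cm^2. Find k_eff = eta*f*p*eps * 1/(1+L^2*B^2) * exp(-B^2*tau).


k_inf = eta*f*p*eps = 1.82*0.786*0.752*1.098 = 1.181175
P_TNL = 1/(1 + L^2*B^2) = 1/(1 + 6.5*0.00185) = 0.9881179
P_FNL = exp(-B^2*tau) = exp(-0.00185*46.2) = 0.9180807
k_eff = k_inf * P_TNL * P_FNL = 1.181175 * 0.9881179 * 0.9180807
k_eff = 1.0715

1.0715


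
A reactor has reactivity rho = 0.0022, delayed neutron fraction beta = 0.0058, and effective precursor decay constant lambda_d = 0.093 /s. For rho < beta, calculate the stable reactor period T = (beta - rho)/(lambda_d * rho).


T = (beta - rho) / (lambda_d * rho)
T = (0.0058 - 0.0022) / (0.093 * 0.0022)
T = 17.595 s

17.595


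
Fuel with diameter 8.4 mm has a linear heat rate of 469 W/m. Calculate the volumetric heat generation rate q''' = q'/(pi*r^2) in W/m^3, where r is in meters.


r = D / 2 / 1000 = 8.4 / 2 / 1000 = 0.0042 m
q''' = q' / (pi * r^2)
q''' = 469 / (pi * 0.0042^2)
q''' = 8.4630e+06 W/m^3

8.4630e+06


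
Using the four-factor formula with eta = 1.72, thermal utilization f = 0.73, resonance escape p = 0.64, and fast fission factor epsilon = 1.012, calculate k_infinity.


k_inf = eta * f * p * epsilon
k_inf = 1.72 * 0.73 * 0.64 * 1.012
k_inf = 0.81323

0.81323


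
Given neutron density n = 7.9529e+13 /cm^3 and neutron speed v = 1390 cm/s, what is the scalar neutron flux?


phi = n * v
phi = 7.9529e+13 * 1390
phi = 1.1055e+17 /cm^2/s

1.1055e+17


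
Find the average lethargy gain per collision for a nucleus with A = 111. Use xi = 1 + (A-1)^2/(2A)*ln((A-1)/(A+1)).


xi = 1 + (A-1)^2/(2A) * ln((A-1)/(A+1))
xi = 1 + (111-1)^2/(2*111) * ln((111-1)/(111 +1))
xi = 0.017910

0.017910


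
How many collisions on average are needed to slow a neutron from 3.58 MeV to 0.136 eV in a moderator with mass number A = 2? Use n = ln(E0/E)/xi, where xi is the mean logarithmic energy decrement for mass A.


xi = 1 + (A-1)^2/(2A)*ln((A-1)/(A+1)) = 0.7253469 (for A = 2)
n = ln(E0/E) / xi
n = ln(3.58e6 / 0.136) / 0.7253469
n = ln(2.632353e+07) / 0.7253469 = 23.556

23.556


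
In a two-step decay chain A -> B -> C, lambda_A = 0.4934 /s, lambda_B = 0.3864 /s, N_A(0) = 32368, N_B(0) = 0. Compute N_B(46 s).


N_B(t) = lambda_A * N_A0 / (lambda_B - lambda_A) * [exp(-lambda_A*t) - exp(-lambda_B*t)]
exp(-0.4934*46) = 1.390205e-10; exp(-0.3864*46) = 1.908430e-08
N_B = 0.4934 * 32368 / (0.3864 - 0.4934) * (1.390205e-10 - 1.908430e-08)
N_B = 0.0028277

0.0028277


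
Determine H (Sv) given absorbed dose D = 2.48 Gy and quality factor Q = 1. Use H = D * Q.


H = D * Q
H = 2.48 * 1
H = 2.4800 Sv

2.4800


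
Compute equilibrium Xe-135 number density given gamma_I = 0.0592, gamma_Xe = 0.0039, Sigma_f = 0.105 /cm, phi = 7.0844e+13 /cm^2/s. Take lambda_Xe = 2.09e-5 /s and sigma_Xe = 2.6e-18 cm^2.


Xe_eq = (gamma_I + gamma_Xe) * Sigma_f * phi / (lambda_Xe + sigma_Xe * phi)
Numerator = (0.0592 + 0.0039) * 0.105 * 7.0844e+13 = 4.693769e+11
Denominator = 2.09e-5 + 2.6e-18 * 7.0844e+13 = 2.050944e-04
Xe_eq = 4.693769e+11 / 2.050944e-04 = 2.2886e+15 /cm^3

2.2886e+15


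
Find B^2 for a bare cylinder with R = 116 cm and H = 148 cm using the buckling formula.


B^2 = (2.405/R)^2 + (pi/H)^2
B^2 = (2.405/116)^2 + (pi/148)^2
B^2 = 8.8043e-04 /cm^2

8.8043e-04


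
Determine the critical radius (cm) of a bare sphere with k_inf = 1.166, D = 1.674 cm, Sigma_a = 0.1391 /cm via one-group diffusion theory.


L^2 = D / Sigma_a = 1.674 / 0.1391 = 12.03451 cm^2
B_m^2 = (k_inf - 1) / L^2 = (1.166 - 1) / 12.03451 = 0.01379367 /cm^2
For a bare sphere: B_g = pi/R, so R_c = pi / sqrt(B_m^2)
R_c = pi / sqrt(0.01379367) = 26.749 cm

26.749


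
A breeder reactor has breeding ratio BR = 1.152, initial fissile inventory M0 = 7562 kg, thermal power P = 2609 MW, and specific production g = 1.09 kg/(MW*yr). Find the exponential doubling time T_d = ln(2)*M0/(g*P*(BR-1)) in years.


Breeding gain G = BR - 1 = 1.152 - 1 = 0.152
Fissile production rate = g * P * G = 1.09 * 2609 * 0.152 = 432.25912 kg/yr
T_d = ln(2) * M0 / (g * P * G)
T_d = ln(2) * 7562 / 432.25912 = 12.126 yr

12.126


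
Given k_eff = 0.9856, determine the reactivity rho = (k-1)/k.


rho = (k_eff - 1) / k_eff
rho = (0.9856 - 1) / 0.9856
rho = -0.014610

-0.014610


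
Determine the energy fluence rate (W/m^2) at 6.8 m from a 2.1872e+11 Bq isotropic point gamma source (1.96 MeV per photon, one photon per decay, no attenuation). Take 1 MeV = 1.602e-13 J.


psi = A * E * 1.602e-13 / (4*pi*r^2)
psi = 2.1872e+11 * 1.96 * 1.602e-13 / (4*pi*6.8^2)
psi = 1.1819e-04 W/m^2

1.1819e-04


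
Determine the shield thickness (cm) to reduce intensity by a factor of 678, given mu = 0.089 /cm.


x = ln(factor) / mu
x = ln(678) / 0.089
x = 73.249 cm

73.249


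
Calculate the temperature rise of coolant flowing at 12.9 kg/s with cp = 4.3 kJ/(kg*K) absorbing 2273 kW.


dT = Q / (m_dot * cp)
dT = 2273 / (12.9 * 4.3)
dT = 40.977 C

40.977


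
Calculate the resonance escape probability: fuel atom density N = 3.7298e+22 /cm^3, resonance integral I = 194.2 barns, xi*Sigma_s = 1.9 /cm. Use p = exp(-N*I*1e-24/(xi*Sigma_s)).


p = exp(-N * I * 1e-24 / (xi*Sigma_s))
p = exp(-3.7298e+22 * 194.2 * 1e-24 / 1.9)
p = 0.022098

0.022098


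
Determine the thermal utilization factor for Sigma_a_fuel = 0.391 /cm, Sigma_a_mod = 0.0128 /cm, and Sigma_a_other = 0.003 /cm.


f = Sigma_a_fuel / (Sigma_a_fuel + Sigma_a_mod + Sigma_a_other)
f = 0.391 / (0.391 + 0.0128 + 0.003)
f = 0.96116

0.96116


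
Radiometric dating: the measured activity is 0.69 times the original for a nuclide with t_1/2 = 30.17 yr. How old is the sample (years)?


lambda = ln(2) / t_half = ln(2) / 30.17 = 0.02297472 /yr
t = -ln(A/A0) / lambda
t = -ln(0.69) / 0.02297472
t = 16.151 yr

16.151


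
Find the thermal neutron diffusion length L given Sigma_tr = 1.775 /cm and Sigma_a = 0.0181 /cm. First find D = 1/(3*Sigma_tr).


D = 1 / (3 * Sigma_tr) = 1 / (3 * 1.775) = 0.1877934 cm
L = sqrt(D / Sigma_a)
L = sqrt(0.1877934 / 0.0181)
L = 3.2211 cm

3.2211


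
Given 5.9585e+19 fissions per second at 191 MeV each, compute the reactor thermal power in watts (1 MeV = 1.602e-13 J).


P = fission_rate * E_MeV * 1.602e-13
P = 5.9585e+19 * 191 * 1.602e-13
P = 1.8232e+09 W

1.8232e+09


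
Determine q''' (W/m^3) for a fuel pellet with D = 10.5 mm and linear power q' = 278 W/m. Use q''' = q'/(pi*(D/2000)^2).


r = D / 2 / 1000 = 10.5 / 2 / 1000 = 0.00525 m
q''' = q' / (pi * r^2)
q''' = 278 / (pi * 0.00525^2)
q''' = 3.2105e+06 W/m^3

3.2105e+06


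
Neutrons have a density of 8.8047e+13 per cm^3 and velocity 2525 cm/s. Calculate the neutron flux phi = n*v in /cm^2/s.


phi = n * v
phi = 8.8047e+13 * 2525
phi = 2.2232e+17 /cm^2/s

2.2232e+17


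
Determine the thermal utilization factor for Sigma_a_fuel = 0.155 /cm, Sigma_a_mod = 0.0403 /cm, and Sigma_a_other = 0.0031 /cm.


f = Sigma_a_fuel / (Sigma_a_fuel + Sigma_a_mod + Sigma_a_other)
f = 0.155 / (0.155 + 0.0403 + 0.0031)
f = 0.78125

0.78125


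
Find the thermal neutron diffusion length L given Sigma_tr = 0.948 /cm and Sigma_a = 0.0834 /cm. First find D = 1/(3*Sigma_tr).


D = 1 / (3 * Sigma_tr) = 1 / (3 * 0.948) = 0.3516174 cm
L = sqrt(D / Sigma_a)
L = sqrt(0.3516174 / 0.0834)
L = 2.0533 cm

2.0533


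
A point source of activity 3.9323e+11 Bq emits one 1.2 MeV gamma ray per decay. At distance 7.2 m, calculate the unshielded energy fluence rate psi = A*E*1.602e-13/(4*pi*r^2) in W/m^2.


psi = A * E * 1.602e-13 / (4*pi*r^2)
psi = 3.9323e+11 * 1.2 * 1.602e-13 / (4*pi*7.2^2)
psi = 1.1604e-04 W/m^2

1.1604e-04


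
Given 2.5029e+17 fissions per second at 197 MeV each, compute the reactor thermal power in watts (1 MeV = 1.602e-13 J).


P = fission_rate * E_MeV * 1.602e-13
P = 2.5029e+17 * 197 * 1.602e-13
P = 7.8990e+06 W

7.8990e+06


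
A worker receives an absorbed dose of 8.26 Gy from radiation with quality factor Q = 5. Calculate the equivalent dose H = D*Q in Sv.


H = D * Q
H = 8.26 * 5
H = 41.300 Sv

41.300


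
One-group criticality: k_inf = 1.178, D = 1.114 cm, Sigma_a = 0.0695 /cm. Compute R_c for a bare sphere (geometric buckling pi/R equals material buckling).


L^2 = D / Sigma_a = 1.114 / 0.0695 = 16.02878 cm^2
B_m^2 = (k_inf - 1) / L^2 = (1.178 - 1) / 16.02878 = 0.01110502 /cm^2
For a bare sphere: B_g = pi/R, so R_c = pi / sqrt(B_m^2)
R_c = pi / sqrt(0.01110502) = 29.812 cm

29.812


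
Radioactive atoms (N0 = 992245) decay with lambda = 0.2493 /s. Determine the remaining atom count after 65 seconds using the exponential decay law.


N = N0 * exp(-lambda * t)
N = 992245 * exp(-0.2493 * 65)
N = 0.091011

0.091011


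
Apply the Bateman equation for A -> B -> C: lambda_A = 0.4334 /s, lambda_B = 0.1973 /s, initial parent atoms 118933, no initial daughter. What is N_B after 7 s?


N_B(t) = lambda_A * N_A0 / (lambda_B - lambda_A) * [exp(-lambda_A*t) - exp(-lambda_B*t)]
exp(-0.4334*7) = 0.04813239; exp(-0.1973*7) = 0.2513020
N_B = 0.4334 * 118933 / (0.1973 - 0.4334) * (0.04813239 - 0.2513020)
N_B = 44356

44356


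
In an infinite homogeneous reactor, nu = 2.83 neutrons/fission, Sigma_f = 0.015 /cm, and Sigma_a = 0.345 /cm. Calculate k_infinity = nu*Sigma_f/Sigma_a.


k_inf = nu * Sigma_f / Sigma_a
k_inf = 2.83 * 0.015 / 0.345
k_inf = 0.12304

0.12304


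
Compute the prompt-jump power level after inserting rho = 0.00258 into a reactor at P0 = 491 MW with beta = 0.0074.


P1/P0 = beta / (beta - rho)
P1/P0 = 0.0074 / (0.0074 - 0.00258) = 1.535270
P1 = 491 * 1.535270 = 753.82 MW

753.82


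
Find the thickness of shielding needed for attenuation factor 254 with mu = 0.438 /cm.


x = ln(factor) / mu
x = ln(254) / 0.438
x = 12.642 cm

12.642


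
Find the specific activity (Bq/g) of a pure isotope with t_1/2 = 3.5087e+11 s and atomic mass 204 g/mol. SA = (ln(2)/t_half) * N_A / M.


lambda = ln(2) / t_half = ln(2) / 3.5087e+11 = 1.975510e-12 /s
SA = lambda * N_A / M
SA = 1.975510e-12 * 6.022e23 / 204
SA = 5.8316e+09 Bq/g

5.8316e+09


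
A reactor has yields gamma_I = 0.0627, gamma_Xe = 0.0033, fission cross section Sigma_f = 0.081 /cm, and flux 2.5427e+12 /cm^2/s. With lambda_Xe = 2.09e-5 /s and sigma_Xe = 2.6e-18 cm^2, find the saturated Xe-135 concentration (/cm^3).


Xe_eq = (gamma_I + gamma_Xe) * Sigma_f * phi / (lambda_Xe + sigma_Xe * phi)
Numerator = (0.0627 + 0.0033) * 0.081 * 2.5427e+12 = 1.359327e+10
Denominator = 2.09e-5 + 2.6e-18 * 2.5427e+12 = 2.751102e-05
Xe_eq = 1.359327e+10 / 2.751102e-05 = 4.9410e+14 /cm^3

4.9410e+14


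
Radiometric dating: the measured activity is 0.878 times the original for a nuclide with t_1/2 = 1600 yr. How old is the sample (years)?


lambda = ln(2) / t_half = ln(2) / 1600 = 4.332170e-04 /yr
t = -ln(A/A0) / lambda
t = -ln(0.878) / 4.332170e-04
t = 300.33 yr

300.33


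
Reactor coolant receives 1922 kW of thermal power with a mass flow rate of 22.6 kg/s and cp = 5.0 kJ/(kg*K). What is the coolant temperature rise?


dT = Q / (m_dot * cp)
dT = 1922 / (22.6 * 5.0)
dT = 17.009 C

17.009


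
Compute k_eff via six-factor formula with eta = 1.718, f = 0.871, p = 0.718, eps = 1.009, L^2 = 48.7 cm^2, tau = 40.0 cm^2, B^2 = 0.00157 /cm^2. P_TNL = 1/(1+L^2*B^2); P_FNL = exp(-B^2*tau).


k_inf = eta*f*p*eps = 1.718*0.871*0.718*1.009 = 1.084069
P_TNL = 1/(1 + L^2*B^2) = 1/(1 + 48.7*0.00157) = 0.9289717
P_FNL = exp(-B^2*tau) = exp(-0.00157*40.0) = 0.9391313
k_eff = k_inf * P_TNL * P_FNL = 1.084069 * 0.9289717 * 0.9391313
k_eff = 0.94577

0.94577


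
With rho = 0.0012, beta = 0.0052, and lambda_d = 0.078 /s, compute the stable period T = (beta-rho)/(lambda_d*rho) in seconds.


T = (beta - rho) / (lambda_d * rho)
T = (0.0052 - 0.0012) / (0.078 * 0.0012)
T = 42.735 s

42.735


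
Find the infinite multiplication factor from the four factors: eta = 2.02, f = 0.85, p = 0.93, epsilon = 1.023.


k_inf = eta * f * p * epsilon
k_inf = 2.02 * 0.85 * 0.93 * 1.023
k_inf = 1.6335

1.6335


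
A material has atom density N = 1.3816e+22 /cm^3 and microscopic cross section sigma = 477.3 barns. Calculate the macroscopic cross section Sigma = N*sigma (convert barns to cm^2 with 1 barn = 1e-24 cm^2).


Sigma = N * sigma_barns * 1e-24
Sigma = 1.3816e+22 * 477.3 * 1e-24
Sigma = 6.5944 /cm

6.5944


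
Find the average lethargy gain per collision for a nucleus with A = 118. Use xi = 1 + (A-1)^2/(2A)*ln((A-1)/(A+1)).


xi = 1 + (A-1)^2/(2A) * ln((A-1)/(A+1))
xi = 1 + (118-1)^2/(2*118) * ln((118-1)/(118 +1))
xi = 0.016854

0.016854


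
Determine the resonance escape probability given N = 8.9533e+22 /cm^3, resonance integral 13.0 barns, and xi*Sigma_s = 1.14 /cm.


p = exp(-N * I * 1e-24 / (xi*Sigma_s))
p = exp(-8.9533e+22 * 13.0 * 1e-24 / 1.14)
p = 0.36024

0.36024


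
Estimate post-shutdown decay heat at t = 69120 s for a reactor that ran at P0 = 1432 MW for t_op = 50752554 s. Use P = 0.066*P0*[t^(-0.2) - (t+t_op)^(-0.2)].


P/P0 = 0.066 * [t^(-0.2) - (t + t_op)^(-0.2)]
P/P0 = 0.066 * [69120^(-0.2) - (69120 + 50752554)^(-0.2)]
P/P0 = 0.066 * [0.1076662 - 0.02876009] = 0.005207803
P = 1432 * 0.005207803 = 7.4576 MW

7.4576


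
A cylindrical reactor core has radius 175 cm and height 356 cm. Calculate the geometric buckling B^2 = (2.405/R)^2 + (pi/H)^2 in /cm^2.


B^2 = (2.405/R)^2 + (pi/H)^2
B^2 = (2.405/175)^2 + (pi/356)^2
B^2 = 2.6674e-04 /cm^2

2.6674e-04


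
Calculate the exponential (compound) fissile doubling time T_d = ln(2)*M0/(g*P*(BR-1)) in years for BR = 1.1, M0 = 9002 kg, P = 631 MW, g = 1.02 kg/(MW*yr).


Breeding gain G = BR - 1 = 1.1 - 1 = 0.1
Fissile production rate = g * P * G = 1.02 * 631 * 0.1 = 64.362 kg/yr
T_d = ln(2) * M0 / (g * P * G)
T_d = ln(2) * 9002 / 64.362 = 96.947 yr

96.947


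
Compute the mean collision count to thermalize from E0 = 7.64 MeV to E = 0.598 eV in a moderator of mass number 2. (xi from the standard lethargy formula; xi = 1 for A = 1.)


xi = 1 + (A-1)^2/(2A)*ln((A-1)/(A+1)) = 0.7253469 (for A = 2)
n = ln(E0/E) / xi
n = ln(7.64e6 / 0.598) / 0.7253469
n = ln(1.277592e+07) / 0.7253469 = 22.559

22.559


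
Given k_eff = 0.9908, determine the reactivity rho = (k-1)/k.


rho = (k_eff - 1) / k_eff
rho = (0.9908 - 1) / 0.9908
rho = -0.0092854

-0.0092854


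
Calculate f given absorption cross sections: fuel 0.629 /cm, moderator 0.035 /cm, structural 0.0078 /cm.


f = Sigma_a_fuel / (Sigma_a_fuel + Sigma_a_mod + Sigma_a_other)
f = 0.629 / (0.629 + 0.035 + 0.0078)
f = 0.93629

0.93629


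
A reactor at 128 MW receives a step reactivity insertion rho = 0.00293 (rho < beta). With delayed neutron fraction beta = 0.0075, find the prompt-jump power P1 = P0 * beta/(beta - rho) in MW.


P1/P0 = beta / (beta - rho)
P1/P0 = 0.0075 / (0.0075 - 0.00293) = 1.641138
P1 = 128 * 1.641138 = 210.07 MW

210.07


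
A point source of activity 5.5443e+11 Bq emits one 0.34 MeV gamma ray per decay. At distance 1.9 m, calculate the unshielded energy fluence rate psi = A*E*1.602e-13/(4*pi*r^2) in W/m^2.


psi = A * E * 1.602e-13 / (4*pi*r^2)
psi = 5.5443e+11 * 0.34 * 1.602e-13 / (4*pi*1.9^2)
psi = 6.6569e-04 W/m^2

6.6569e-04


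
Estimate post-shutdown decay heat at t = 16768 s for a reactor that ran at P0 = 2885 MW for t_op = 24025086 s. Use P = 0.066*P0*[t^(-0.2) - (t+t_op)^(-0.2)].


P/P0 = 0.066 * [t^(-0.2) - (t + t_op)^(-0.2)]
P/P0 = 0.066 * [16768^(-0.2) - (16768 + 24025086)^(-0.2)]
P/P0 = 0.066 * [0.1429235 - 0.03340461] = 0.007228247
P = 2885 * 0.007228247 = 20.853 MW

20.853


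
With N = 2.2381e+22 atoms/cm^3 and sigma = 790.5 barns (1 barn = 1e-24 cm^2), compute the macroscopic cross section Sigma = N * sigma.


Sigma = N * sigma_barns * 1e-24
Sigma = 2.2381e+22 * 790.5 * 1e-24
Sigma = 17.692 /cm

17.692


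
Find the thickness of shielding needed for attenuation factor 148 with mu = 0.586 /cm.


x = ln(factor) / mu
x = ln(148) / 0.586
x = 8.5277 cm

8.5277


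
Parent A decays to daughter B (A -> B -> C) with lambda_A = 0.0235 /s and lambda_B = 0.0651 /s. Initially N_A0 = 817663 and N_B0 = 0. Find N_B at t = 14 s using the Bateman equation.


N_B(t) = lambda_A * N_A0 / (lambda_B - lambda_A) * [exp(-lambda_A*t) - exp(-lambda_B*t)]
exp(-0.0235*14) = 0.7196430; exp(-0.0651*14) = 0.4019611
N_B = 0.0235 * 817663 / (0.0651 - 0.0235) * (0.7196430 - 0.4019611)
N_B = 146738

146738


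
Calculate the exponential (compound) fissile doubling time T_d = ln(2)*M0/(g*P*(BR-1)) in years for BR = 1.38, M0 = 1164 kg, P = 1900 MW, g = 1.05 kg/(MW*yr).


Breeding gain G = BR - 1 = 1.38 - 1 = 0.38
Fissile production rate = g * P * G = 1.05 * 1900 * 0.38 = 758.1 kg/yr
T_d = ln(2) * M0 / (g * P * G)
T_d = ln(2) * 1164 / 758.1 = 1.0643 yr

1.0643


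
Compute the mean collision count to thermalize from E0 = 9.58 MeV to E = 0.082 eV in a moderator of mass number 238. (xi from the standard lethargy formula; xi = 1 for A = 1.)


xi = 1 + (A-1)^2/(2A)*ln((A-1)/(A+1)) = 0.008379872 (for A = 238)
n = ln(E0/E) / xi
n = ln(9.58e6 / 0.082) / 0.008379872
n = ln(1.168293e+08) / 0.008379872 = 2216.8

2216.8


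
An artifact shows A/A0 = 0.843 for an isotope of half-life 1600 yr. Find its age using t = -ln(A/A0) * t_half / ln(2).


lambda = ln(2) / t_half = ln(2) / 1600 = 4.332170e-04 /yr
t = -ln(A/A0) / lambda
t = -ln(0.843) / 4.332170e-04
t = 394.23 yr

394.23


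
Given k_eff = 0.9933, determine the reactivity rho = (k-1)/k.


rho = (k_eff - 1) / k_eff
rho = (0.9933 - 1) / 0.9933
rho = -0.0067452

-0.0067452


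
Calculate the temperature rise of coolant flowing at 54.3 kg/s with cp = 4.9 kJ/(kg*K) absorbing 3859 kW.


dT = Q / (m_dot * cp)
dT = 3859 / (54.3 * 4.9)
dT = 14.504 C

14.504


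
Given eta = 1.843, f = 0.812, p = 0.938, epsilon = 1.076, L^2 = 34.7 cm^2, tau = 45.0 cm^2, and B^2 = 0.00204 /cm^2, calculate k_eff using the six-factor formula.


k_inf = eta*f*p*eps = 1.843*0.812*0.938*1.076 = 1.510416
P_TNL = 1/(1 + L^2*B^2) = 1/(1 + 34.7*0.00204) = 0.9338917
P_FNL = exp(-B^2*tau) = exp(-0.00204*45.0) = 0.9122876
k_eff = k_inf * P_TNL * P_FNL = 1.510416 * 0.9338917 * 0.9122876
k_eff = 1.2868

1.2868


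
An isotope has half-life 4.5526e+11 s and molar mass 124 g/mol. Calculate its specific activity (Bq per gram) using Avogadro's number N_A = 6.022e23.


lambda = ln(2) / t_half = ln(2) / 4.5526e+11 = 1.522530e-12 /s
SA = lambda * N_A / M
SA = 1.522530e-12 * 6.022e23 / 124
SA = 7.3941e+09 Bq/g

7.3941e+09


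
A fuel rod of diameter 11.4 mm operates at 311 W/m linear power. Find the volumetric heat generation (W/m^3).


r = D / 2 / 1000 = 11.4 / 2 / 1000 = 0.0057 m
q''' = q' / (pi * r^2)
q''' = 311 / (pi * 0.0057^2)
q''' = 3.0469e+06 W/m^3

3.0469e+06


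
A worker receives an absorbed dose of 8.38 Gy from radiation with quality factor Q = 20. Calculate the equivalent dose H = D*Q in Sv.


H = D * Q
H = 8.38 * 20
H = 167.60 Sv

167.60


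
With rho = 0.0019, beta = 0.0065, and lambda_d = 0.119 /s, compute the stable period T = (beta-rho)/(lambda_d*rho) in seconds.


T = (beta - rho) / (lambda_d * rho)
T = (0.0065 - 0.0019) / (0.119 * 0.0019)
T = 20.345 s

20.345


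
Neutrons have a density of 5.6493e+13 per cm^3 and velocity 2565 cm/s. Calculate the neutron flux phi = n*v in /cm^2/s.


phi = n * v
phi = 5.6493e+13 * 2565
phi = 1.4490e+17 /cm^2/s

1.4490e+17


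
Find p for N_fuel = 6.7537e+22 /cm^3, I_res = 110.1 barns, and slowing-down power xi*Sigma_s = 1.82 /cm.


p = exp(-N * I * 1e-24 / (xi*Sigma_s))
p = exp(-6.7537e+22 * 110.1 * 1e-24 / 1.82)
p = 0.016813

0.016813


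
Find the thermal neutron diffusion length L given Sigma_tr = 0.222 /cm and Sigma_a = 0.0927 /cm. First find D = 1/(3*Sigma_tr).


D = 1 / (3 * Sigma_tr) = 1 / (3 * 0.222) = 1.501502 cm
L = sqrt(D / Sigma_a)
L = sqrt(1.501502 / 0.0927)
L = 4.0246 cm

4.0246


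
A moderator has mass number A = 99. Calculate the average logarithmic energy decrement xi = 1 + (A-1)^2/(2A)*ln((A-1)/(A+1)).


xi = 1 + (A-1)^2/(2A) * ln((A-1)/(A+1))
xi = 1 + (99-1)^2/(2*99) * ln((99-1)/(99 +1))
xi = 0.020067

0.020067


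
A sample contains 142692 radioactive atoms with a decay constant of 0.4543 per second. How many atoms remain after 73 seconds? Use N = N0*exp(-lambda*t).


N = N0 * exp(-lambda * t)
N = 142692 * exp(-0.4543 * 73)
N = 5.6429e-10

5.6429e-10


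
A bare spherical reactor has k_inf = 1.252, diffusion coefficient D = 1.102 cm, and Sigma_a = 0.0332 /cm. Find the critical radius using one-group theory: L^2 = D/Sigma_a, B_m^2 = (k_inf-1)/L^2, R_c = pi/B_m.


L^2 = D / Sigma_a = 1.102 / 0.0332 = 33.19277 cm^2
B_m^2 = (k_inf - 1) / L^2 = (1.252 - 1) / 33.19277 = 0.007592015 /cm^2
For a bare sphere: B_g = pi/R, so R_c = pi / sqrt(B_m^2)
R_c = pi / sqrt(0.007592015) = 36.055 cm

36.055


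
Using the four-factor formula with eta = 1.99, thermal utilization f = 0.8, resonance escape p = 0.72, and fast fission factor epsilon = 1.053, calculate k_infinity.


k_inf = eta * f * p * epsilon
k_inf = 1.99 * 0.8 * 0.72 * 1.053
k_inf = 1.2070

1.2070


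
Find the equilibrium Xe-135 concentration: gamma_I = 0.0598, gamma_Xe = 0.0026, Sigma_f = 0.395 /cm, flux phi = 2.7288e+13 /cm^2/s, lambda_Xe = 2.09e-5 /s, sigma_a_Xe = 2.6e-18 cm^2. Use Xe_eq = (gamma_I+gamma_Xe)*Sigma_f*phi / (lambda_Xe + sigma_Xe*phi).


Xe_eq = (gamma_I + gamma_Xe) * Sigma_f * phi / (lambda_Xe + sigma_Xe * phi)
Numerator = (0.0598 + 0.0026) * 0.395 * 2.7288e+13 = 6.725946e+11
Denominator = 2.09e-5 + 2.6e-18 * 2.7288e+13 = 9.184880e-05
Xe_eq = 6.725946e+11 / 9.184880e-05 = 7.3228e+15 /cm^3

7.3228e+15


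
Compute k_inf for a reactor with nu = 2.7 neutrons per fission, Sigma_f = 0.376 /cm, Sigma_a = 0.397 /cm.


k_inf = nu * Sigma_f / Sigma_a
k_inf = 2.7 * 0.376 / 0.397
k_inf = 2.5572

2.5572


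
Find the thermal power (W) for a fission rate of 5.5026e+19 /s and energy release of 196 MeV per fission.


P = fission_rate * E_MeV * 1.602e-13
P = 5.5026e+19 * 196 * 1.602e-13
P = 1.7278e+09 W

1.7278e+09


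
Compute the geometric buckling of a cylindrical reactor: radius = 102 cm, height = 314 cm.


B^2 = (2.405/R)^2 + (pi/H)^2
B^2 = (2.405/102)^2 + (pi/314)^2
B^2 = 6.5604e-04 /cm^2

6.5604e-04


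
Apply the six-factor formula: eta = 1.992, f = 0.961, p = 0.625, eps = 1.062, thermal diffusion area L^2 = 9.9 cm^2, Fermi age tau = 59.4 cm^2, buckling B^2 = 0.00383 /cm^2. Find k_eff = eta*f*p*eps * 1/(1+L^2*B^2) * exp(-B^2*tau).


k_inf = eta*f*p*eps = 1.992*0.961*0.625*1.062 = 1.270625
P_TNL = 1/(1 + L^2*B^2) = 1/(1 + 9.9*0.00383) = 0.9634682
P_FNL = exp(-B^2*tau) = exp(-0.00383*59.4) = 0.7965208
k_eff = k_inf * P_TNL * P_FNL = 1.270625 * 0.9634682 * 0.7965208
k_eff = 0.97511

0.97511


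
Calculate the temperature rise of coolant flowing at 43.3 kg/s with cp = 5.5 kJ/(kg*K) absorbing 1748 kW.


dT = Q / (m_dot * cp)
dT = 1748 / (43.3 * 5.5)
dT = 7.3399 C

7.3399


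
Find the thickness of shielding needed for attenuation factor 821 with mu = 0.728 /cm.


x = ln(factor) / mu
x = ln(821) / 0.728
x = 9.2178 cm

9.2178


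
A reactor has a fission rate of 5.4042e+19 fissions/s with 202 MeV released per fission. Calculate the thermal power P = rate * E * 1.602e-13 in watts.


P = fission_rate * E_MeV * 1.602e-13
P = 5.4042e+19 * 202 * 1.602e-13
P = 1.7488e+09 W

1.7488e+09


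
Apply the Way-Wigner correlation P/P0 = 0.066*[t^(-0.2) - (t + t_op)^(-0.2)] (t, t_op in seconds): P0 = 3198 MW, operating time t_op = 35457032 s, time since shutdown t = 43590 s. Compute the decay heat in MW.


P/P0 = 0.066 * [t^(-0.2) - (t + t_op)^(-0.2)]
P/P0 = 0.066 * [43590^(-0.2) - (43590 + 35457032)^(-0.2)]
P/P0 = 0.066 * [0.1180654 - 0.03089960] = 0.005752943
P = 3198 * 0.005752943 = 18.398 MW

18.398


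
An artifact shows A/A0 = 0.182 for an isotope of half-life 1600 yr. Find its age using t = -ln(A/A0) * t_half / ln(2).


lambda = ln(2) / t_half = ln(2) / 1600 = 4.332170e-04 /yr
t = -ln(A/A0) / lambda
t = -ln(0.182) / 4.332170e-04
t = 3932.8 yr

3932.8


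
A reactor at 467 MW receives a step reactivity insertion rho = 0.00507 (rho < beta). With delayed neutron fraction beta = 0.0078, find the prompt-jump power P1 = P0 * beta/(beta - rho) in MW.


P1/P0 = beta / (beta - rho)
P1/P0 = 0.0078 / (0.0078 - 0.00507) = 2.857143
P1 = 467 * 2.857143 = 1334.3 MW

1334.3


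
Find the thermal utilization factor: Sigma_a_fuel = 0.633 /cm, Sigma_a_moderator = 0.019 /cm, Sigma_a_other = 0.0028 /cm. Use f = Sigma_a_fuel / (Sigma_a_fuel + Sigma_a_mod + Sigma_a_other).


f = Sigma_a_fuel / (Sigma_a_fuel + Sigma_a_mod + Sigma_a_other)
f = 0.633 / (0.633 + 0.019 + 0.0028)
f = 0.96671

0.96671


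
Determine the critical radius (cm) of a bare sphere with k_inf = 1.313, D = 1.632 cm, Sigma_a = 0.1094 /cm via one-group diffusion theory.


L^2 = D / Sigma_a = 1.632 / 0.1094 = 14.91773 cm^2
B_m^2 = (k_inf - 1) / L^2 = (1.313 - 1) / 14.91773 = 0.02098174 /cm^2
For a bare sphere: B_g = pi/R, so R_c = pi / sqrt(B_m^2)
R_c = pi / sqrt(0.02098174) = 21.688 cm

21.688


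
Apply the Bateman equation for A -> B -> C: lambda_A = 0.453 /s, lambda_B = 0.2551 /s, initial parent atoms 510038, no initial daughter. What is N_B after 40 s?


N_B(t) = lambda_A * N_A0 / (lambda_B - lambda_A) * [exp(-lambda_A*t) - exp(-lambda_B*t)]
exp(-0.453*40) = 1.350778e-08; exp(-0.2551*40) = 3.702193e-05
N_B = 0.453 * 510038 / (0.2551 - 0.453) * (1.350778e-08 - 3.702193e-05)
N_B = 43.207

43.207


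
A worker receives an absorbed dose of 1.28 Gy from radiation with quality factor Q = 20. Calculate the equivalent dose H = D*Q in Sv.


H = D * Q
H = 1.28 * 20
H = 25.600 Sv

25.600


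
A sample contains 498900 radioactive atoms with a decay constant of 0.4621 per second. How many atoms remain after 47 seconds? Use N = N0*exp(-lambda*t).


N = N0 * exp(-lambda * t)
N = 498900 * exp(-0.4621 * 47)
N = 1.8437e-04

1.8437e-04


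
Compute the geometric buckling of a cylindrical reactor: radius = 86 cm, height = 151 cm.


B^2 = (2.405/R)^2 + (pi/H)^2
B^2 = (2.405/86)^2 + (pi/151)^2
B^2 = 0.0012149 /cm^2

0.0012149


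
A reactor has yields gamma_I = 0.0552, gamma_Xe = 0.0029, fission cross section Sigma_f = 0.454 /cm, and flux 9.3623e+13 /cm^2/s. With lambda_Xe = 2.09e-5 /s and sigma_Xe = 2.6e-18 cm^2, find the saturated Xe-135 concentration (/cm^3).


Xe_eq = (gamma_I + gamma_Xe) * Sigma_f * phi / (lambda_Xe + sigma_Xe * phi)
Numerator = (0.0552 + 0.0029) * 0.454 * 9.3623e+13 = 2.469531e+12
Denominator = 2.09e-5 + 2.6e-18 * 9.3623e+13 = 2.643198e-04
Xe_eq = 2.469531e+12 / 2.643198e-04 = 9.3430e+15 /cm^3

9.3430e+15


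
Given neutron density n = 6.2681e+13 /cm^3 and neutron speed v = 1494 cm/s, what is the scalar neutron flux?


phi = n * v
phi = 6.2681e+13 * 1494
phi = 9.3645e+16 /cm^2/s

9.3645e+16


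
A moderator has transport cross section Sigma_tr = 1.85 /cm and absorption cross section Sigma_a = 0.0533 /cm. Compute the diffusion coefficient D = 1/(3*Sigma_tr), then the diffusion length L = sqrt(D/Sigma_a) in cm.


D = 1 / (3 * Sigma_tr) = 1 / (3 * 1.85) = 0.1801802 cm
L = sqrt(D / Sigma_a)
L = sqrt(0.1801802 / 0.0533)
L = 1.8386 cm

1.8386


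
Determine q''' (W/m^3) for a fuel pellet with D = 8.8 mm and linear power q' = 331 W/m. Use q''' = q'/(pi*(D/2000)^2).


r = D / 2 / 1000 = 8.8 / 2 / 1000 = 0.0044 m
q''' = q' / (pi * r^2)
q''' = 331 / (pi * 0.0044^2)
q''' = 5.4422e+06 W/m^3

5.4422e+06


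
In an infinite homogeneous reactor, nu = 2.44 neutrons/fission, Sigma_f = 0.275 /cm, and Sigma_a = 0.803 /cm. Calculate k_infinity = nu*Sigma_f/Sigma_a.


k_inf = nu * Sigma_f / Sigma_a
k_inf = 2.44 * 0.275 / 0.803
k_inf = 0.83562

0.83562


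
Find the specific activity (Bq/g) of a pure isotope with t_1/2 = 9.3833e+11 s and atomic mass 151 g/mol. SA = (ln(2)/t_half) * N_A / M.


lambda = ln(2) / t_half = ln(2) / 9.3833e+11 = 7.387030e-13 /s
SA = lambda * N_A / M
SA = 7.387030e-13 * 6.022e23 / 151
SA = 2.9460e+09 Bq/g

2.9460e+09


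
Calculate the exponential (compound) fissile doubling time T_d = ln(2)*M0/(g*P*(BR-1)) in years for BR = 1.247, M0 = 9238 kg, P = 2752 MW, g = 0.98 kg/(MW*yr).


Breeding gain G = BR - 1 = 1.247 - 1 = 0.247
Fissile production rate = g * P * G = 0.98 * 2752 * 0.247 = 666.14912 kg/yr
T_d = ln(2) * M0 / (g * P * G)
T_d = ln(2) * 9238 / 666.14912 = 9.6124 yr

9.6124


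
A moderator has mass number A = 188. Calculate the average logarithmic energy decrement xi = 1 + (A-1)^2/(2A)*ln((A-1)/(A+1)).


xi = 1 + (A-1)^2/(2A) * ln((A-1)/(A+1))
xi = 1 + (188-1)^2/(2*188) * ln((188-1)/(188 +1))
xi = 0.010601

0.010601


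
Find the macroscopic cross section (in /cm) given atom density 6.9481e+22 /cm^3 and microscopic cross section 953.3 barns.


Sigma = N * sigma_barns * 1e-24
Sigma = 6.9481e+22 * 953.3 * 1e-24
Sigma = 66.236 /cm

66.236


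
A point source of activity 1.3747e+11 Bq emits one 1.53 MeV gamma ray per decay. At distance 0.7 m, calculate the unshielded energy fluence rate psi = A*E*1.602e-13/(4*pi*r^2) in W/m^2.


psi = A * E * 1.602e-13 / (4*pi*r^2)
psi = 1.3747e+11 * 1.53 * 1.602e-13 / (4*pi*0.7^2)
psi = 0.0054721 W/m^2

0.0054721


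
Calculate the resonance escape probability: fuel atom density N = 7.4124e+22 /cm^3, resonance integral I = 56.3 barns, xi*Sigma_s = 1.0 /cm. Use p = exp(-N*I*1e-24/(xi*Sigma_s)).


p = exp(-N * I * 1e-24 / (xi*Sigma_s))
p = exp(-7.4124e+22 * 56.3 * 1e-24 / 1.0)
p = 0.015403

0.015403


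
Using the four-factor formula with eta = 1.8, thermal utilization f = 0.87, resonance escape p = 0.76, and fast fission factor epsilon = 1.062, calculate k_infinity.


k_inf = eta * f * p * epsilon
k_inf = 1.8 * 0.87 * 0.76 * 1.062
k_inf = 1.2639

1.2639


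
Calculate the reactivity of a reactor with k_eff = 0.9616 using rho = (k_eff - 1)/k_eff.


rho = (k_eff - 1) / k_eff
rho = (0.9616 - 1) / 0.9616
rho = -0.039933

-0.039933


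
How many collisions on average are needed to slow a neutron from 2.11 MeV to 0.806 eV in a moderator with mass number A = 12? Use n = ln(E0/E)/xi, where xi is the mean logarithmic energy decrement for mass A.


xi = 1 + (A-1)^2/(2A)*ln((A-1)/(A+1)) = 0.1577690 (for A = 12)
n = ln(E0/E) / xi
n = ln(2.11e6 / 0.806) / 0.1577690
n = ln(2.617866e+06) / 0.1577690 = 93.668

93.668


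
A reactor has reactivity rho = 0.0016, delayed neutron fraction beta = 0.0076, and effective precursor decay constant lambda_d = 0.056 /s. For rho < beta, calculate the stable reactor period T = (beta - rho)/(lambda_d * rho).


T = (beta - rho) / (lambda_d * rho)
T = (0.0076 - 0.0016) / (0.056 * 0.0016)
T = 66.964 s

66.964


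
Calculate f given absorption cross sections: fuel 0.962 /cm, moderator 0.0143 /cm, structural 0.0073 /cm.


f = Sigma_a_fuel / (Sigma_a_fuel + Sigma_a_mod + Sigma_a_other)
f = 0.962 / (0.962 + 0.0143 + 0.0073)
f = 0.97804

0.97804
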